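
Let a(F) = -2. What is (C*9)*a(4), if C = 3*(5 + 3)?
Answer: -432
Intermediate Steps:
C = 24 (C = 3*8 = 24)
(C*9)*a(4) = (24*9)*(-2) = 216*(-2) = -432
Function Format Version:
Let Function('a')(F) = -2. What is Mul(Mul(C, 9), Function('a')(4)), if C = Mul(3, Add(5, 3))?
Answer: -432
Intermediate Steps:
C = 24 (C = Mul(3, 8) = 24)
Mul(Mul(C, 9), Function('a')(4)) = Mul(Mul(24, 9), -2) = Mul(216, -2) = -432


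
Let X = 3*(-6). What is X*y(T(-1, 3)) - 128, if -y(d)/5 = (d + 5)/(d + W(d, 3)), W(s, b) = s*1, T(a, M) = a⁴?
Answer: 142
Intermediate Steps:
W(s, b) = s
y(d) = -5*(5 + d)/(2*d) (y(d) = -5*(d + 5)/(d + d) = -5*(5 + d)/(2*d))
X = -18
X*y(T(-1, 3)) - 128 = -45*(-5 - 1*(-1)⁴)/((-1)⁴) - 128 = -45*(-5 - 1*1)/1 - 128 = -45*(-5 - 1) - 128 = -45*(-6) - 128 = -18*(-15) - 128 = 270 - 128 = 142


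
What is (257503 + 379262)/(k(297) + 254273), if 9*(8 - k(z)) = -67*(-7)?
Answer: 1146177/457612 ≈ 2.5047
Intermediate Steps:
k(z) = -397/9 (k(z) = 8 - (-67)*(-7)/9 = 8 - ⅑*469 = 8 - 469/9 = -397/9)
(257503 + 379262)/(k(297) + 254273) = (257503 + 379262)/(-397/9 + 254273) = 636765/(2288060/9) = 636765*(9/2288060) = 1146177/457612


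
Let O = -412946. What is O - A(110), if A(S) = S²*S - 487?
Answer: -1743459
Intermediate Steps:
A(S) = -487 + S³ (A(S) = S³ - 487 = -487 + S³)
O - A(110) = -412946 - (-487 + 110³) = -412946 - (-487 + 1331000) = -412946 - 1*1330513 = -412946 - 1330513 = -1743459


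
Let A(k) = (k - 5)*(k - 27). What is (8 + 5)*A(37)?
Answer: 4160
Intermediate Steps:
A(k) = (-27 + k)*(-5 + k) (A(k) = (-5 + k)*(-27 + k) = (-27 + k)*(-5 + k))
(8 + 5)*A(37) = (8 + 5)*(135 + 37² - 32*37) = 13*(135 + 1369 - 1184) = 13*320 = 4160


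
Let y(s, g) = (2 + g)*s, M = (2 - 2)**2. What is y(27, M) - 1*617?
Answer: -563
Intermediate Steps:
M = 0 (M = 0**2 = 0)
y(s, g) = s*(2 + g)
y(27, M) - 1*617 = 27*(2 + 0) - 1*617 = 27*2 - 617 = 54 - 617 = -563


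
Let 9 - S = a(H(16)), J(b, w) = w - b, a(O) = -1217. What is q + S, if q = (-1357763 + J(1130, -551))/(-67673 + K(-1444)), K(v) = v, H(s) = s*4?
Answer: 28698962/23039 ≈ 1245.7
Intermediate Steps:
H(s) = 4*s
S = 1226 (S = 9 - 1*(-1217) = 9 + 1217 = 1226)
q = 453148/23039 (q = (-1357763 + (-551 - 1*1130))/(-67673 - 1444) = (-1357763 + (-551 - 1130))/(-69117) = (-1357763 - 1681)*(-1/69117) = -1359444*(-1/69117) = 453148/23039 ≈ 19.669)
q + S = 453148/23039 + 1226 = 28698962/23039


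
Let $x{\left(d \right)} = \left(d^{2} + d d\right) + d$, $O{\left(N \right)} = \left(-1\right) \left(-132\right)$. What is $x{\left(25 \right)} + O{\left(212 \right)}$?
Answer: $1407$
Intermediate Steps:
$O{\left(N \right)} = 132$
$x{\left(d \right)} = d + 2 d^{2}$ ($x{\left(d \right)} = \left(d^{2} + d^{2}\right) + d = 2 d^{2} + d = d + 2 d^{2}$)
$x{\left(25 \right)} + O{\left(212 \right)} = 25 \left(1 + 2 \cdot 25\right) + 132 = 25 \left(1 + 50\right) + 132 = 25 \cdot 51 + 132 = 1275 + 132 = 1407$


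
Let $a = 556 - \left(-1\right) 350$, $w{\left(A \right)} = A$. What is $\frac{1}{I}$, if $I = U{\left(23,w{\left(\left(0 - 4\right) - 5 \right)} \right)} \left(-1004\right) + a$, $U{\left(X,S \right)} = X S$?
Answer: $\frac{1}{208734} \approx 4.7908 \cdot 10^{-6}$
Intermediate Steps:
$U{\left(X,S \right)} = S X$
$a = 906$ ($a = 556 - -350 = 556 + 350 = 906$)
$I = 208734$ ($I = \left(\left(0 - 4\right) - 5\right) 23 \left(-1004\right) + 906 = \left(-4 - 5\right) 23 \left(-1004\right) + 906 = \left(-9\right) 23 \left(-1004\right) + 906 = \left(-207\right) \left(-1004\right) + 906 = 207828 + 906 = 208734$)
$\frac{1}{I} = \frac{1}{208734}$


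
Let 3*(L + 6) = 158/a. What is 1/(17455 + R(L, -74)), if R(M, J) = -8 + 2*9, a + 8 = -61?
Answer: 1/17465 ≈ 5.7257e-5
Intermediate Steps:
a = -69 (a = -8 - 61 = -69)
L = -1400/207 (L = -6 + (158/(-69))/3 = -6 + (158*(-1/69))/3 = -6 + (⅓)*(-158/69) = -6 - 158/207 = -1400/207 ≈ -6.7633)
R(M, J) = 10 (R(M, J) = -8 + 18 = 10)
1/(17455 + R(L, -74)) = 1/(17455 + 10) = 1/17465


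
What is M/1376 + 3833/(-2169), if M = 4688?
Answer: 305879/186534 ≈ 1.6398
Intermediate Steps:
M/1376 + 3833/(-2169) = 4688/1376 + 3833/(-2169) = 4688*(1/1376) + 3833*(-1/2169) = 293/86 - 3833/2169 = 305879/186534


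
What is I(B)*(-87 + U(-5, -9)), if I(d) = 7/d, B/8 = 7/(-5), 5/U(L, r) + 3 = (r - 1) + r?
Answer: 9595/176 ≈ 54.517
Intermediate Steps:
U(L, r) = 5/(-4 + 2*r) (U(L, r) = 5/(-3 + ((r - 1) + r)) = 5/(-3 + ((-1 + r) + r)) = 5/(-3 + (-1 + 2*r)) = 5/(-4 + 2*r))
B = -56/5 (B = 8*(7/(-5)) = 8*(7*(-1/5)) = 8*(-7/5) = -56/5 ≈ -11.200)
I(B)*(-87 + U(-5, -9)) = (7/(-56/5))*(-87 + 5/(2*(-2 - 9))) = (7*(-5/56))*(-87 + (5/2)/(-11)) = -5*(-87 + (5/2)*(-1/11))/8 = -5*(-87 - 5/22)/8 = -5/8*(-1919/22) = 9595/176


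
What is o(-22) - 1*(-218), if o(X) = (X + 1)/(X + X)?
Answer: 9613/44 ≈ 218.48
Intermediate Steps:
o(X) = (1 + X)/(2*X) (o(X) = (1 + X)/((2*X)) = (1 + X)*(1/(2*X)) = (1 + X)/(2*X))
o(-22) - 1*(-218) = (½)*(1 - 22)/(-22) - 1*(-218) = (½)*(-1/22)*(-21) + 218 = 21/44 + 218 = 9613/44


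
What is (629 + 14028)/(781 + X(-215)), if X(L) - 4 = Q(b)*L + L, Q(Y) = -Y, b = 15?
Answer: 14657/3795 ≈ 3.8622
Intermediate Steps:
X(L) = 4 - 14*L (X(L) = 4 + ((-1*15)*L + L) = 4 + (-15*L + L) = 4 - 14*L)
(629 + 14028)/(781 + X(-215)) = (629 + 14028)/(781 + (4 - 14*(-215))) = 14657/(781 + (4 + 3010)) = 14657/(781 + 3014) = 14657/3795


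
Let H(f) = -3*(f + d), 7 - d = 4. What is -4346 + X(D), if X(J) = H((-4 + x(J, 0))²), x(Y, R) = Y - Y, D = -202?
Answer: -4403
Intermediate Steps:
d = 3 (d = 7 - 1*4 = 7 - 4 = 3)
x(Y, R) = 0
H(f) = -9 - 3*f (H(f) = -3*(f + 3) = -3*(3 + f) = -9 - 3*f)
X(J) = -57 (X(J) = -9 - 3*(-4 + 0)² = -9 - 3*(-4)² = -9 - 3*16 = -9 - 48 = -57)
-4346 + X(D) = -4346 - 57 = -4403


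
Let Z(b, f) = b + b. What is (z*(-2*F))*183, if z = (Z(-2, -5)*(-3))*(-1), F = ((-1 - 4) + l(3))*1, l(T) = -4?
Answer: -39528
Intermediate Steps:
Z(b, f) = 2*b
F = -9 (F = ((-1 - 4) - 4)*1 = (-5 - 4)*1 = -9*1 = -9)
z = -12 (z = ((2*(-2))*(-3))*(-1) = -4*(-3)*(-1) = 12*(-1) = -12)
(z*(-2*F))*183 = -(-24)*(-9)*183 = -12*18*183 = -216*183 = -39528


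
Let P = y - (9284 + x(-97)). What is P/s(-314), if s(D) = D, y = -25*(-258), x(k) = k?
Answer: 2737/314 ≈ 8.7166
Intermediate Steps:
y = 6450
P = -2737 (P = 6450 - (9284 - 97) = 6450 - 1*9187 = 6450 - 9187 = -2737)
P/s(-314) = -2737/(-314) = -2737*(-1/314) = 2737/314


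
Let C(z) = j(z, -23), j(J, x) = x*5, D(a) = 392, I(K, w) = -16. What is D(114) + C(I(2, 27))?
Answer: 277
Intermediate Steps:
j(J, x) = 5*x
C(z) = -115 (C(z) = 5*(-23) = -115)
D(114) + C(I(2, 27)) = 392 - 115 = 277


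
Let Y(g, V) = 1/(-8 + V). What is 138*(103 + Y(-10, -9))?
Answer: 241500/17 ≈ 14206.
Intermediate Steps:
138*(103 + Y(-10, -9)) = 138*(103 + 1/(-8 - 9)) = 138*(103 + 1/(-17)) = 138*(103 - 1/17) = 138*(1750/17) = 241500/17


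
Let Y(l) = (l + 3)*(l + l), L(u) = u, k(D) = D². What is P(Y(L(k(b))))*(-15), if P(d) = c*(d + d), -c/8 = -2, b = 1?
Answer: -3840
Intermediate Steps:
c = 16 (c = -8*(-2) = 16)
Y(l) = 2*l*(3 + l) (Y(l) = (3 + l)*(2*l) = 2*l*(3 + l))
P(d) = 32*d (P(d) = 16*(d + d) = 16*(2*d) = 32*d)
P(Y(L(k(b))))*(-15) = (32*(2*1²*(3 + 1²)))*(-15) = (32*(2*1*(3 + 1)))*(-15) = (32*(2*1*4))*(-15) = (32*8)*(-15) = 256*(-15) = -3840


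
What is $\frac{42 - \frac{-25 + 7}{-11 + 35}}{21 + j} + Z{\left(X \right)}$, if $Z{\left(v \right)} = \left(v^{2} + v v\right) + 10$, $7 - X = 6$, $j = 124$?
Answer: $\frac{7131}{580} \approx 12.295$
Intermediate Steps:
$X = 1$ ($X = 7 - 6 = 1$)
$Z{\left(v \right)} = 10 + 2 v^{2}$ ($Z{\left(v \right)} = \left(v^{2} + v^{2}\right) + 10 = 2 v^{2} + 10 = 10 + 2 v^{2}$)
$\frac{42 - \frac{-25 + 7}{-11 + 35}}{21 + j} + Z{\left(X \right)} = \frac{42 - \frac{-25 + 7}{-11 + 35}}{21 + 124} + \left(10 + 2 \cdot 1^{2}\right) = \frac{42 - - \frac{18}{24}}{145} + \left(10 + 2 \cdot 1\right) = \frac{42 - \left(-18\right) \frac{1}{24}}{145} + \left(10 + 2\right) = \frac{42 - - \frac{3}{4}}{145} + 12 = \frac{42 + \frac{3}{4}}{145} + 12 = \frac{1}{145} \cdot \frac{171}{4} + 12 = \frac{171}{580} + 12 = \frac{7131}{580}$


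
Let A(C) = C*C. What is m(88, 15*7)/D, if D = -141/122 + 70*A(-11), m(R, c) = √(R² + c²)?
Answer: 16714/1033199 ≈ 0.016177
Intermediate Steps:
A(C) = C²
D = 1033199/122 (D = -141/122 + 70*(-11)² = -141*1/122 + 70*121 = -141/122 + 8470 = 1033199/122 ≈ 8468.8)
m(88, 15*7)/D = √(88² + (15*7)²)/(1033199/122) = √(7744 + 105²)*(122/1033199) = √(7744 + 11025)*(122/1033199) = √18769*(122/1033199) = 137*(122/1033199) = 16714/1033199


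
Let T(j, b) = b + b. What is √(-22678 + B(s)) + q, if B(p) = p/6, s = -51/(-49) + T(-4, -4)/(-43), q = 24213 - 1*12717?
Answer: 11496 + I*√73966714278/1806 ≈ 11496.0 + 150.59*I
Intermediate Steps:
T(j, b) = 2*b
q = 11496 (q = 24213 - 12717 = 11496)
s = 2585/2107 (s = -51/(-49) + (2*(-4))/(-43) = -51*(-1/49) - 8*(-1/43) = 51/49 + 8/43 = 2585/2107 ≈ 1.2269)
B(p) = p/6 (B(p) = p*(⅙) = p/6)
√(-22678 + B(s)) + q = √(-22678 + (⅙)*(2585/2107)) + 11496 = √(-22678 + 2585/12642) + 11496 = √(-286692691/12642) + 11496 = I*√73966714278/1806 + 11496 = 11496 + I*√73966714278/1806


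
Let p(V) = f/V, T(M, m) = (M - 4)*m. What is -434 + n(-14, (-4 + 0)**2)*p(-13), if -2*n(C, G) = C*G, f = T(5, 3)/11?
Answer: -62398/143 ≈ -436.35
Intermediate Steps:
T(M, m) = m*(-4 + M) (T(M, m) = (-4 + M)*m = m*(-4 + M))
f = 3/11 (f = (3*(-4 + 5))/11 = (3*1)*(1/11) = 3*(1/11) = 3/11 ≈ 0.27273)
p(V) = 3/(11*V)
n(C, G) = -C*G/2
-434 + n(-14, (-4 + 0)**2)*p(-13) = -434 + (-1/2*(-14)*(-4 + 0)**2)*((3/11)/(-13)) = -434 + (-1/2*(-14)*(-4)**2)*((3/11)*(-1/13)) = -434 - 1/2*(-14)*16*(-3/143) = -434 + 112*(-3/143) = -434 - 336/143 = -62398/143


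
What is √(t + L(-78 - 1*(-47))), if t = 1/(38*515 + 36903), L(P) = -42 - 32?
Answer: I*√236000723473/56473 ≈ 8.6023*I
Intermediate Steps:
L(P) = -74
t = 1/56473 (t = 1/(19570 + 36903) = 1/56473 ≈ 1.7708e-5)
√(t + L(-78 - 1*(-47))) = √(1/56473 - 74) = √(-4179001/56473) = I*√236000723473/56473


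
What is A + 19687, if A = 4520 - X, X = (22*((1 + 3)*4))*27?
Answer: 14703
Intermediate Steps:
X = 9504 (X = (22*(4*4))*27 = (22*16)*27 = 352*27 = 9504)
A = -4984 (A = 4520 - 1*9504 = 4520 - 9504 = -4984)
A + 19687 = -4984 + 19687 = 14703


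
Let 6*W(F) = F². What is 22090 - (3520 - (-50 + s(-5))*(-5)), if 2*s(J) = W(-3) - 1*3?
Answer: 75295/4 ≈ 18824.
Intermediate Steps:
W(F) = F²/6
s(J) = -¾ (s(J) = ((⅙)*(-3)² - 1*3)/2 = ((⅙)*9 - 3)/2 = (3/2 - 3)/2 = (½)*(-3/2) = -¾)
22090 - (3520 - (-50 + s(-5))*(-5)) = 22090 - (3520 - (-50 - ¾)*(-5)) = 22090 - (3520 - (-203)*(-5)/4) = 22090 - (3520 - 1*1015/4) = 22090 - (3520 - 1015/4) = 22090 - 1*13065/4 = 22090 - 13065/4 = 75295/4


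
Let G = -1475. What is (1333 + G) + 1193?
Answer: 1051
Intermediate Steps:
(1333 + G) + 1193 = (1333 - 1475) + 1193 = -142 + 1193 = 1051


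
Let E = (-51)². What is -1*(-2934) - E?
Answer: 333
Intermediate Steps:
E = 2601
-1*(-2934) - E = -1*(-2934) - 1*2601 = 2934 - 2601 = 333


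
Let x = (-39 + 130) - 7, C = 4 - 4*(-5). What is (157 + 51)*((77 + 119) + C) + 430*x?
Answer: 81880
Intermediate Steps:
C = 24 (C = 4 + 20 = 24)
x = 84 (x = 91 - 7 = 84)
(157 + 51)*((77 + 119) + C) + 430*x = (157 + 51)*((77 + 119) + 24) + 430*84 = 208*(196 + 24) + 36120 = 208*220 + 36120 = 45760 + 36120 = 81880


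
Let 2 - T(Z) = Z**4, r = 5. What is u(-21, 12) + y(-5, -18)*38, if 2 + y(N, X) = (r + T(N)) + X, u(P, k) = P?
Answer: -24265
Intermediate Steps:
T(Z) = 2 - Z**4
y(N, X) = 5 + X - N**4 (y(N, X) = -2 + ((5 + (2 - N**4)) + X) = -2 + ((7 - N**4) + X) = -2 + (7 + X - N**4) = 5 + X - N**4)
u(-21, 12) + y(-5, -18)*38 = -21 + (5 - 18 - 1*(-5)**4)*38 = -21 + (5 - 18 - 1*625)*38 = -21 + (5 - 18 - 625)*38 = -21 - 638*38 = -21 - 24244 = -24265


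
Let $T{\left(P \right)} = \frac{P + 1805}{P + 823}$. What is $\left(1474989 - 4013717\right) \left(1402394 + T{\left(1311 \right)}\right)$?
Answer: $- \frac{3798840763463968}{1067} \approx -3.5603 \cdot 10^{12}$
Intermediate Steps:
$T{\left(P \right)} = \frac{1805 + P}{823 + P}$
$\left(1474989 - 4013717\right) \left(1402394 + T{\left(1311 \right)}\right) = \left(1474989 - 4013717\right) \left(1402394 + \frac{1805 + 1311}{823 + 1311}\right) = - 2538728 \left(1402394 + \frac{1}{2134} \cdot 3116\right) = - 2538728 \left(1402394 + \frac{1558}{1067}\right) = \left(-2538728\right) \frac{1496355956}{1067} = - \frac{3798840763463968}{1067}$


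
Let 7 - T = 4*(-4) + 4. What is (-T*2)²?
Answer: 1444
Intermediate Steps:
T = 19 (T = 7 - (4*(-4) + 4) = 7 - (-16 + 4) = 7 - 1*(-12) = 7 + 12 = 19)
(-T*2)² = (-19*2)² = (-1*38)² = (-38)² = 1444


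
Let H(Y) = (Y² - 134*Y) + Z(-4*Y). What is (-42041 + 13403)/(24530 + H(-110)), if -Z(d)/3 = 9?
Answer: -28638/51343 ≈ -0.55778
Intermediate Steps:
Z(d) = -27 (Z(d) = -3*9 = -27)
H(Y) = -27 + Y² - 134*Y (H(Y) = (Y² - 134*Y) - 27 = -27 + Y² - 134*Y)
(-42041 + 13403)/(24530 + H(-110)) = (-42041 + 13403)/(24530 + (-27 + (-110)² - 134*(-110))) = -28638/(24530 + (-27 + 12100 + 14740)) = -28638/(24530 + 26813) = -28638/51343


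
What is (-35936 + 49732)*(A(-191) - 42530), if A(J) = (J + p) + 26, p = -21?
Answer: -589309936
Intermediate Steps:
A(J) = 5 + J (A(J) = (J - 21) + 26 = (-21 + J) + 26 = 5 + J)
(-35936 + 49732)*(A(-191) - 42530) = (-35936 + 49732)*((5 - 191) - 42530) = 13796*(-186 - 42530) = 13796*(-42716) = -589309936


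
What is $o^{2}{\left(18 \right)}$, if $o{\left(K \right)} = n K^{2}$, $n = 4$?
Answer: $1679616$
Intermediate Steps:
$o{\left(K \right)} = 4 K^{2}$
$o^{2}{\left(18 \right)} = \left(4 \cdot 18^{2}\right)^{2} = \left(4 \cdot 324\right)^{2} = 1296^{2} = 1679616$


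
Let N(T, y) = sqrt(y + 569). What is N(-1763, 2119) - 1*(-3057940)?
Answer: 3057940 + 8*sqrt(42) ≈ 3.0580e+6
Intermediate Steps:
N(T, y) = sqrt(569 + y)
N(-1763, 2119) - 1*(-3057940) = sqrt(569 + 2119) - 1*(-3057940) = sqrt(2688) + 3057940 = 8*sqrt(42) + 3057940 = 3057940 + 8*sqrt(42)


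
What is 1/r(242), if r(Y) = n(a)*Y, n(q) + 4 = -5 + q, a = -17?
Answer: -1/6292 ≈ -0.00015893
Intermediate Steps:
n(q) = -9 + q (n(q) = -4 + (-5 + q) = -9 + q)
r(Y) = -26*Y (r(Y) = (-9 - 17)*Y = -26*Y)
1/r(242) = 1/(-26*242) = 1/(-6292) = -1/6292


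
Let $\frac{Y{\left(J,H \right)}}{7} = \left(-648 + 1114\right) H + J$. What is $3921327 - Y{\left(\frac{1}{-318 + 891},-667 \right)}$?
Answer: $\frac{3493627406}{573} \approx 6.0971 \cdot 10^{6}$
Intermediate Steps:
$Y{\left(J,H \right)} = 7 J + 3262 H$ ($Y{\left(J,H \right)} = 7 \left(\left(-648 + 1114\right) H + J\right) = 7 \left(466 H + J\right) = 7 \left(J + 466 H\right) = 7 J + 3262 H$)
$3921327 - Y{\left(\frac{1}{-318 + 891},-667 \right)} = 3921327 - \left(\frac{7}{-318 + 891} + 3262 \left(-667\right)\right) = 3921327 - \left(\frac{7}{573} - 2175754\right) = 3921327 - - \frac{1246707035}{573} = 3921327 + \frac{1246707035}{573} = \frac{3493627406}{573}$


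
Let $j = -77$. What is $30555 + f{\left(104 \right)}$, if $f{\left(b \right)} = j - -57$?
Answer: $30535$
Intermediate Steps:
$f{\left(b \right)} = -20$ ($f{\left(b \right)} = -77 - -57 = -77 + 57 = -20$)
$30555 + f{\left(104 \right)} = 30555 - 20 = 30535$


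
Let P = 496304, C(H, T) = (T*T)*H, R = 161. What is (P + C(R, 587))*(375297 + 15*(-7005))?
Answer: 15124842274686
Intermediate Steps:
C(H, T) = H*T² (C(H, T) = T²*H = H*T²)
(P + C(R, 587))*(375297 + 15*(-7005)) = (496304 + 161*587²)*(375297 + 15*(-7005)) = (496304 + 161*344569)*(375297 - 105075) = (496304 + 55475609)*270222 = 55971913*270222 = 15124842274686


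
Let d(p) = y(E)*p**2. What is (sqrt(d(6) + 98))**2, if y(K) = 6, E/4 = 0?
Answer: 314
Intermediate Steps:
E = 0 (E = 4*0 = 0)
d(p) = 6*p**2
(sqrt(d(6) + 98))**2 = (sqrt(6*6**2 + 98))**2 = (sqrt(6*36 + 98))**2 = (sqrt(216 + 98))**2 = (sqrt(314))**2 = 314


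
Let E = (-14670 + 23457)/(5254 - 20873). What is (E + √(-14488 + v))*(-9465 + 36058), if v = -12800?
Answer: -233672691/15619 + 159558*I*√758 ≈ -14961.0 + 4.3929e+6*I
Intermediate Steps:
E = -8787/15619 (E = 8787/(-15619) = 8787*(-1/15619) = -8787/15619 ≈ -0.56258)
(E + √(-14488 + v))*(-9465 + 36058) = (-8787/15619 + √(-14488 - 12800))*(-9465 + 36058) = (-8787/15619 + √(-27288))*26593 = (-8787/15619 + 6*I*√758)*26593 = -233672691/15619 + 159558*I*√758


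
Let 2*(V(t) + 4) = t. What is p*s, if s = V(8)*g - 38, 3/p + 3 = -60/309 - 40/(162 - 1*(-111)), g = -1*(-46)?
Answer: 3205566/93937 ≈ 34.125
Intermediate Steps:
V(t) = -4 + t/2
g = 46
p = -84357/93937 (p = 3/(-3 + (-60/309 - 40/(162 - 1*(-111)))) = 3/(-3 + (-60*1/309 - 40/(162 + 111))) = 3/(-3 + (-20/103 - 40/273)) = 3/(-3 - 9580/28119) = 3/(-93937/28119) = 3*(-28119/93937) = -84357/93937 ≈ -0.89802)
s = -38 (s = (-4 + (1/2)*8)*46 - 38 = (-4 + 4)*46 - 38 = 0*46 - 38 = 0 - 38 = -38)
p*s = -84357/93937*(-38) = 3205566/93937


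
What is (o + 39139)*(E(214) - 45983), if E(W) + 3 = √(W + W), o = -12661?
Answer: -1217617308 + 52956*√107 ≈ -1.2171e+9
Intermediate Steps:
E(W) = -3 + √2*√W (E(W) = -3 + √(W + W) = -3 + √(2*W) = -3 + √2*√W)
(o + 39139)*(E(214) - 45983) = (-12661 + 39139)*((-3 + √2*√214) - 45983) = 26478*((-3 + 2*√107) - 45983) = 26478*(-45986 + 2*√107) = -1217617308 + 52956*√107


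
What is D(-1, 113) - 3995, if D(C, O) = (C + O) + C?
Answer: -3884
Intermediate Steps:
D(C, O) = O + 2*C
D(-1, 113) - 3995 = (113 + 2*(-1)) - 3995 = (113 - 2) - 3995 = 111 - 3995 = -3884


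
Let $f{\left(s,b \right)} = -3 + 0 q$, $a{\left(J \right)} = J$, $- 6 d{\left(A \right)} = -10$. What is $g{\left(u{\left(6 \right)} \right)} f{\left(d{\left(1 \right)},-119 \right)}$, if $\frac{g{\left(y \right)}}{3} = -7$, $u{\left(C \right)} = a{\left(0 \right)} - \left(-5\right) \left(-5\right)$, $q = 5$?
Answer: $63$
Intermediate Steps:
$d{\left(A \right)} = \frac{5}{3}$ ($d{\left(A \right)} = \left(- \frac{1}{6}\right) \left(-10\right) = \frac{5}{3}$)
$f{\left(s,b \right)} = -3$ ($f{\left(s,b \right)} = -3 + 0 \cdot 5 = -3 + 0 = -3$)
$u{\left(C \right)} = -25$ ($u{\left(C \right)} = 0 - \left(-5\right) \left(-5\right) = 0 - 25 = -25$)
$g{\left(y \right)} = -21$ ($g{\left(y \right)} = 3 \left(-7\right) = -21$)
$g{\left(u{\left(6 \right)} \right)} f{\left(d{\left(1 \right)},-119 \right)} = \left(-21\right) \left(-3\right) = 63$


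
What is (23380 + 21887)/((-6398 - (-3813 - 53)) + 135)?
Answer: -15089/799 ≈ -18.885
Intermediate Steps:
(23380 + 21887)/((-6398 - (-3813 - 53)) + 135) = 45267/((-6398 - 1*(-3866)) + 135) = 45267/((-6398 + 3866) + 135) = 45267/(-2532 + 135) = 45267/(-2397) = 45267*(-1/2397) = -15089/799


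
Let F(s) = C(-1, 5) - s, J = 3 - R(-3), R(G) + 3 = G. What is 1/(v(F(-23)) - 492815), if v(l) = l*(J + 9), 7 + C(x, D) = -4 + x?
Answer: -1/492617 ≈ -2.0300e-6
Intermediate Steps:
R(G) = -3 + G
J = 9 (J = 3 - (-3 - 3) = 3 - 1*(-6) = 3 + 6 = 9)
C(x, D) = -11 + x (C(x, D) = -7 + (-4 + x) = -11 + x)
F(s) = -12 - s (F(s) = (-11 - 1) - s = -12 - s)
v(l) = 18*l (v(l) = l*(9 + 9) = l*18 = 18*l)
1/(v(F(-23)) - 492815) = 1/(18*(-12 - 1*(-23)) - 492815) = 1/(18*(-12 + 23) - 492815) = 1/(18*11 - 492815) = 1/(198 - 492815) = 1/(-492617) = -1/492617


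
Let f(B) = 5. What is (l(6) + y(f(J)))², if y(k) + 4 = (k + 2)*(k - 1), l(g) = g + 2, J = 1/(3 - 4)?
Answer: 1024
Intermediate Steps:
J = -1 (J = 1/(-1) = -1)
l(g) = 2 + g
y(k) = -4 + (-1 + k)*(2 + k) (y(k) = -4 + (k + 2)*(k - 1) = -4 + (2 + k)*(-1 + k) = -4 + (-1 + k)*(2 + k))
(l(6) + y(f(J)))² = ((2 + 6) + (-6 + 5 + 5²))² = (8 + (-6 + 5 + 25))² = (8 + 24)² = 32² = 1024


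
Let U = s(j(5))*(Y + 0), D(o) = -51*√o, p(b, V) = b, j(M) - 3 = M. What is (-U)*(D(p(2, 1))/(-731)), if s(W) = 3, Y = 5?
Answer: -45*√2/43 ≈ -1.4800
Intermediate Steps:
j(M) = 3 + M
U = 15 (U = 3*(5 + 0) = 3*5 = 15)
(-U)*(D(p(2, 1))/(-731)) = (-1*15)*(-51*√2/(-731)) = -15*(-51*√2)*(-1)/731 = -45*√2/43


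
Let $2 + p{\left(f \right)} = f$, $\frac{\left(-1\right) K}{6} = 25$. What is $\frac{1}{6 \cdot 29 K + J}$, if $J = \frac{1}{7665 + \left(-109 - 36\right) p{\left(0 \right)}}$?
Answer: $- \frac{7955}{207625499} \approx -3.8314 \cdot 10^{-5}$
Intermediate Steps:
$K = -150$ ($K = \left(-6\right) 25 = -150$)
$p{\left(f \right)} = -2 + f$
$J = \frac{1}{7955}$ ($J = \frac{1}{7665 + \left(-109 - 36\right) \left(-2 + 0\right)} = \frac{1}{7665 - -290} = \frac{1}{7665 + 290} = \frac{1}{7955} \approx 0.00012571$)
$\frac{1}{6 \cdot 29 K + J} = \frac{1}{6 \cdot 29 \left(-150\right) + \frac{1}{7955}} = \frac{1}{174 \left(-150\right) + \frac{1}{7955}} = \frac{1}{-26100 + \frac{1}{7955}} = \frac{1}{- \frac{207625499}{7955}} = - \frac{7955}{207625499}$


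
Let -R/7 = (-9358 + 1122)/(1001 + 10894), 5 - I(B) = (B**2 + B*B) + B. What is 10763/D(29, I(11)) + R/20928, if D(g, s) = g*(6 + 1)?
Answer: 669834356159/12633631920 ≈ 53.020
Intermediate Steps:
I(B) = 5 - B - 2*B**2 (I(B) = 5 - ((B**2 + B*B) + B) = 5 - ((B**2 + B**2) + B) = 5 - (2*B**2 + B) = 5 - (B + 2*B**2) = 5 + (-B - 2*B**2) = 5 - B - 2*B**2)
D(g, s) = 7*g (D(g, s) = g*7 = 7*g)
R = 57652/11895 (R = -7*(-9358 + 1122)/(1001 + 10894) = -(-57652)/11895 = -7*(-8236/11895) = 57652/11895 ≈ 4.8467)
10763/D(29, I(11)) + R/20928 = 10763/((7*29)) + (57652/11895)/20928 = 10763/203 + (57652/11895)*(1/20928) = 10763*(1/203) + 14413/62234640 = 10763/203 + 14413/62234640 = 669834356159/12633631920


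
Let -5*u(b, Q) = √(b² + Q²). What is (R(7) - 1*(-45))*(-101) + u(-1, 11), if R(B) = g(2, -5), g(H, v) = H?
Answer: -4747 - √122/5 ≈ -4749.2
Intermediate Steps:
R(B) = 2
u(b, Q) = -√(Q² + b²)/5 (u(b, Q) = -√(b² + Q²)/5 = -√(Q² + b²)/5)
(R(7) - 1*(-45))*(-101) + u(-1, 11) = (2 - 1*(-45))*(-101) - √(11² + (-1)²)/5 = (2 + 45)*(-101) - √(121 + 1)/5 = 47*(-101) - √122/5 = -4747 - √122/5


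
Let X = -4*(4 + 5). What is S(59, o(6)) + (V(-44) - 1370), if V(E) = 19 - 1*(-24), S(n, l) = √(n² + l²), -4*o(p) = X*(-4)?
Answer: -1327 + √4777 ≈ -1257.9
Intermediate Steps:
X = -36 (X = -4*9 = -36)
o(p) = -36 (o(p) = -(-9)*(-4) = -¼*144 = -36)
S(n, l) = √(l² + n²)
V(E) = 43 (V(E) = 19 + 24 = 43)
S(59, o(6)) + (V(-44) - 1370) = √((-36)² + 59²) + (43 - 1370) = √(1296 + 3481) - 1327 = √4777 - 1327 = -1327 + √4777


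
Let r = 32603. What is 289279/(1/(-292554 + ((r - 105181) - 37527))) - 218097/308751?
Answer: -11987853758948236/102917 ≈ -1.1648e+11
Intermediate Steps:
289279/(1/(-292554 + ((r - 105181) - 37527))) - 218097/308751 = 289279/(1/(-292554 + ((32603 - 105181) - 37527))) - 218097/308751 = 289279/(1/(-292554 + (-72578 - 37527))) - 218097*1/308751 = 289279/(1/(-292554 - 110105)) - 72699/102917 = 289279/(1/(-402659)) - 72699/102917 = 289279/(-1/402659) - 72699/102917 = 289279*(-402659) - 72699/102917 = -116480792861 - 72699/102917 = -11987853758948236/102917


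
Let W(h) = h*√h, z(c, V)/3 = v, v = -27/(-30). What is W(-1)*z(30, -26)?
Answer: -27*I/10 ≈ -2.7*I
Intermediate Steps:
v = 9/10 (v = -27*(-1/30) = 9/10 ≈ 0.90000)
z(c, V) = 27/10 (z(c, V) = 3*(9/10) = 27/10)
W(h) = h^(3/2)
W(-1)*z(30, -26) = (-1)^(3/2)*(27/10) = -I*(27/10) = -27*I/10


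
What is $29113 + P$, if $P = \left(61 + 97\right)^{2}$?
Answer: $54077$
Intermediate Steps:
$P = 24964$ ($P = 158^{2} = 24964$)
$29113 + P = 29113 + 24964 = 54077$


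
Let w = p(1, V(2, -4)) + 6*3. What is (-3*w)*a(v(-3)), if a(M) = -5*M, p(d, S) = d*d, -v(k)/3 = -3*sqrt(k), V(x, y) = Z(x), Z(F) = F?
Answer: 2565*I*sqrt(3) ≈ 4442.7*I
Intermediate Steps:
V(x, y) = x
v(k) = 9*sqrt(k) (v(k) = -(-9)*sqrt(k) = 9*sqrt(k))
p(d, S) = d**2
w = 19 (w = 1**2 + 6*3 = 1 + 18 = 19)
(-3*w)*a(v(-3)) = (-3*19)*(-45*sqrt(-3)) = -(-285)*9*(I*sqrt(3)) = -(-285)*9*I*sqrt(3) = -(-2565)*I*sqrt(3) = 2565*I*sqrt(3)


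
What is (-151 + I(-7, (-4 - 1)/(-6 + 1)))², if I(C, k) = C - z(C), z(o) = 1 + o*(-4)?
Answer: 34969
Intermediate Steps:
z(o) = 1 - 4*o
I(C, k) = -1 + 5*C (I(C, k) = C - (1 - 4*C) = C + (-1 + 4*C) = -1 + 5*C)
(-151 + I(-7, (-4 - 1)/(-6 + 1)))² = (-151 + (-1 + 5*(-7)))² = (-151 + (-1 - 35))² = (-151 - 36)² = (-187)² = 34969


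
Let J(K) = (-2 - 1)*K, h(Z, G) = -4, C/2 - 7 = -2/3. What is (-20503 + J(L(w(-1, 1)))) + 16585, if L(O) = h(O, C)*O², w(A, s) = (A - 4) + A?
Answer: -3486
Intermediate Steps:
C = 38/3 (C = 14 + 2*(-2/3) = 14 + 2*(-2*⅓) = 14 + 2*(-⅔) = 14 - 4/3 = 38/3 ≈ 12.667)
w(A, s) = -4 + 2*A (w(A, s) = (-4 + A) + A = -4 + 2*A)
L(O) = -4*O²
J(K) = -3*K
(-20503 + J(L(w(-1, 1)))) + 16585 = (-20503 - (-12)*(-4 + 2*(-1))²) + 16585 = (-20503 - (-12)*(-4 - 2)²) + 16585 = (-20503 - (-12)*(-6)²) + 16585 = (-20503 - (-12)*36) + 16585 = (-20503 - 3*(-144)) + 16585 = (-20503 + 432) + 16585 = -20071 + 16585 = -3486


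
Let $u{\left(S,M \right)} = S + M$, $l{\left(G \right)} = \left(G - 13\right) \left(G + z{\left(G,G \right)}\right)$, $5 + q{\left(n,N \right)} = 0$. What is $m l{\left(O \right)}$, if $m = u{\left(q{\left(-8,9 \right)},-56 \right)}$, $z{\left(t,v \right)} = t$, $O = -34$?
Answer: $-194956$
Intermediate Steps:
$q{\left(n,N \right)} = -5$ ($q{\left(n,N \right)} = -5 + 0 = -5$)
$l{\left(G \right)} = 2 G \left(-13 + G\right)$ ($l{\left(G \right)} = \left(G - 13\right) \left(G + G\right) = \left(-13 + G\right) 2 G = 2 G \left(-13 + G\right)$)
$u{\left(S,M \right)} = M + S$
$m = -61$ ($m = -56 - 5 = -61$)
$m l{\left(O \right)} = - 61 \cdot 2 \left(-34\right) \left(-13 - 34\right) = - 61 \cdot 2 \left(-34\right) \left(-47\right) = \left(-61\right) 3196 = -194956$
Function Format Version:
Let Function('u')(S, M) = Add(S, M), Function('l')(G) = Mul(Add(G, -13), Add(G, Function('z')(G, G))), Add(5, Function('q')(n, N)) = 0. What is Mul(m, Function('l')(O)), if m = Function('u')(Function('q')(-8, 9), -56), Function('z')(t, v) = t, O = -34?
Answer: -194956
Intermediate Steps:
Function('q')(n, N) = -5 (Function('q')(n, N) = Add(-5, 0) = -5)
Function('l')(G) = Mul(2, G, Add(-13, G)) (Function('l')(G) = Mul(Add(G, -13), Add(G, G)) = Mul(Add(-13, G), Mul(2, G)) = Mul(2, G, Add(-13, G)))
Function('u')(S, M) = Add(M, S)
m = -61 (m = Add(-56, -5) = -61)
Mul(m, Function('l')(O)) = Mul(-61, Mul(2, -34, Add(-13, -34))) = Mul(-61, Mul(2, -34, -47)) = Mul(-61, 3196) = -194956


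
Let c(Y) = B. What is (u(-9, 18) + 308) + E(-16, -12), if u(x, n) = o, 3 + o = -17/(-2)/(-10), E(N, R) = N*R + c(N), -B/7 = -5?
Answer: 10623/20 ≈ 531.15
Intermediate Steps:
B = 35 (B = -7*(-5) = 35)
c(Y) = 35
E(N, R) = 35 + N*R (E(N, R) = N*R + 35 = 35 + N*R)
o = -77/20 (o = -3 - 17/(-2)/(-10) = -3 - 17*(-½)*(-⅒) = -3 + (17/2)*(-⅒) = -3 - 17/20 = -77/20 ≈ -3.8500)
u(x, n) = -77/20
(u(-9, 18) + 308) + E(-16, -12) = (-77/20 + 308) + (35 - 16*(-12)) = 6083/20 + (35 + 192) = 6083/20 + 227 = 10623/20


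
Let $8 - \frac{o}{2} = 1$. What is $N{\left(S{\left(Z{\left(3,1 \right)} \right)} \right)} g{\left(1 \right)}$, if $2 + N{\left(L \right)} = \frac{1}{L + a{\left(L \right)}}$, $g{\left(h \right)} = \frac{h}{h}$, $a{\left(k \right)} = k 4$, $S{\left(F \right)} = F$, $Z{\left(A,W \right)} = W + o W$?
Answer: $- \frac{149}{75} \approx -1.9867$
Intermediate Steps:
$o = 14$ ($o = 16 - 2 = 14$)
$Z{\left(A,W \right)} = 15 W$ ($Z{\left(A,W \right)} = W + 14 W = 15 W$)
$a{\left(k \right)} = 4 k$
$g{\left(h \right)} = 1$
$N{\left(L \right)} = -2 + \frac{1}{5 L}$ ($N{\left(L \right)} = -2 + \frac{1}{L + 4 L} = -2 + \frac{1}{5 L}$)
$N{\left(S{\left(Z{\left(3,1 \right)} \right)} \right)} g{\left(1 \right)} = \left(-2 + \frac{1}{5 \cdot 15 \cdot 1}\right) 1 = \left(-2 + \frac{1}{5 \cdot 15}\right) 1 = \left(-2 + \frac{1}{5} \cdot \frac{1}{15}\right) 1 = \left(-2 + \frac{1}{75}\right) 1 = \left(- \frac{149}{75}\right) 1 = - \frac{149}{75}$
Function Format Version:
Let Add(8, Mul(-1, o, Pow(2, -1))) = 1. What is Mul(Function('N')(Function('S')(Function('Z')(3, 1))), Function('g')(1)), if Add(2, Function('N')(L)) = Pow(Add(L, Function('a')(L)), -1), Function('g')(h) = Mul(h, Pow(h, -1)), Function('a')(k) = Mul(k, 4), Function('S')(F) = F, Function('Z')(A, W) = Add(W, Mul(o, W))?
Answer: Rational(-149, 75) ≈ -1.9867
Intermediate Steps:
o = 14 (o = Add(16, Mul(-2, 1)) = Add(16, -2) = 14)
Function('Z')(A, W) = Mul(15, W) (Function('Z')(A, W) = Add(W, Mul(14, W)) = Mul(15, W))
Function('a')(k) = Mul(4, k)
Function('g')(h) = 1
Function('N')(L) = Add(-2, Mul(Rational(1, 5), Pow(L, -1))) (Function('N')(L) = Add(-2, Pow(Add(L, Mul(4, L)), -1)) = Add(-2, Pow(Mul(5, L), -1)) = Add(-2, Mul(Rational(1, 5), Pow(L, -1))))
Mul(Function('N')(Function('S')(Function('Z')(3, 1))), Function('g')(1)) = Mul(Add(-2, Mul(Rational(1, 5), Pow(Mul(15, 1), -1))), 1) = Mul(Add(-2, Mul(Rational(1, 5), Pow(15, -1))), 1) = Mul(Add(-2, Mul(Rational(1, 5), Rational(1, 15))), 1) = Mul(Add(-2, Rational(1, 75)), 1) = Mul(Rational(-149, 75), 1) = Rational(-149, 75)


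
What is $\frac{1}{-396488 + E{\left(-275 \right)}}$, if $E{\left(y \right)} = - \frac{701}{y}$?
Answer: $- \frac{275}{109033499} \approx -2.5222 \cdot 10^{-6}$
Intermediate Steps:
$\frac{1}{-396488 + E{\left(-275 \right)}} = \frac{1}{-396488 - \frac{701}{-275}} = \frac{1}{-396488 - - \frac{701}{275}} = \frac{1}{-396488 + \frac{701}{275}} = \frac{1}{- \frac{109033499}{275}} = - \frac{275}{109033499}$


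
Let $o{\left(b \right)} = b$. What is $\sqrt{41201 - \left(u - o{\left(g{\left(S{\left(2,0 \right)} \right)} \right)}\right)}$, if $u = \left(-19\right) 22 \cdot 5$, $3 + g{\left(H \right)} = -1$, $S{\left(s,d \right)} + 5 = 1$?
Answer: $\sqrt{43287} \approx 208.06$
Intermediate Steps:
$S{\left(s,d \right)} = -4$ ($S{\left(s,d \right)} = -5 + 1 = -4$)
$g{\left(H \right)} = -4$ ($g{\left(H \right)} = -3 - 1 = -4$)
$u = -2090$ ($u = \left(-418\right) 5 = -2090$)
$\sqrt{41201 - \left(u - o{\left(g{\left(S{\left(2,0 \right)} \right)} \right)}\right)} = \sqrt{41201 - -2086} = \sqrt{41201 + \left(-4 + 2090\right)} = \sqrt{41201 + 2086} = \sqrt{43287}$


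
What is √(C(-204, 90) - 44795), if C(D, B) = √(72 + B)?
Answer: √(-44795 + 9*√2) ≈ 211.62*I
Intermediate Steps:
√(C(-204, 90) - 44795) = √(√(72 + 90) - 44795) = √(√162 - 44795) = √(9*√2 - 44795) = √(-44795 + 9*√2)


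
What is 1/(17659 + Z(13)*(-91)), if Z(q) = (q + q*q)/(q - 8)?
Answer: 5/71733 ≈ 6.9703e-5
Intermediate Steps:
Z(q) = (q + q²)/(-8 + q)
1/(17659 + Z(13)*(-91)) = 1/(17659 + (13*(1 + 13)/(-8 + 13))*(-91)) = 1/(17659 + (13*14/5)*(-91)) = 1/(17659 + (13*(⅕)*14)*(-91)) = 1/(17659 + (182/5)*(-91)) = 1/(17659 - 16562/5) = 1/(71733/5) = 5/71733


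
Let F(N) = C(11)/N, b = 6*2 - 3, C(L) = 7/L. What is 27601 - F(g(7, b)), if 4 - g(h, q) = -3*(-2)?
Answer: 607229/22 ≈ 27601.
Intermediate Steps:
b = 9 (b = 12 - 3 = 9)
g(h, q) = -2 (g(h, q) = 4 - (-3)*(-2) = 4 - 1*6 = 4 - 6 = -2)
F(N) = 7/(11*N) (F(N) = (7/11)/N = (7*(1/11))/N = 7/(11*N))
27601 - F(g(7, b)) = 27601 - 7/(11*(-2)) = 27601 - 7*(-1)/(11*2) = 27601 - 1*(-7/22) = 27601 + 7/22 = 607229/22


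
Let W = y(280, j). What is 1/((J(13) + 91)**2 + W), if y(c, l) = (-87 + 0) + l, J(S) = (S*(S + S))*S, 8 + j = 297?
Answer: 1/20115427 ≈ 4.9713e-8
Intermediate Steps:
j = 289 (j = -8 + 297 = 289)
J(S) = 2*S**3 (J(S) = (S*(2*S))*S = (2*S**2)*S = 2*S**3)
y(c, l) = -87 + l
W = 202 (W = -87 + 289 = 202)
1/((J(13) + 91)**2 + W) = 1/((2*13**3 + 91)**2 + 202) = 1/((2*2197 + 91)**2 + 202) = 1/((4394 + 91)**2 + 202) = 1/(4485**2 + 202) = 1/(20115225 + 202) = 1/20115427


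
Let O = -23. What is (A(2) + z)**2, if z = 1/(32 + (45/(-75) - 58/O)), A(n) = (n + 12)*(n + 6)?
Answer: 190992598729/15217801 ≈ 12551.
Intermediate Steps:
A(n) = (6 + n)*(12 + n) (A(n) = (12 + n)*(6 + n) = (6 + n)*(12 + n))
z = 115/3901 (z = 1/(32 + (45/(-75) - 58/(-23))) = 1/(32 + (45*(-1/75) - 58*(-1/23))) = 1/(32 + (-3/5 + 58/23)) = 1/(32 + 221/115) = 1/(3901/115) = 115/3901 ≈ 0.029480)
(A(2) + z)**2 = ((72 + 2**2 + 18*2) + 115/3901)**2 = ((72 + 4 + 36) + 115/3901)**2 = (112 + 115/3901)**2 = (437027/3901)**2 = 190992598729/15217801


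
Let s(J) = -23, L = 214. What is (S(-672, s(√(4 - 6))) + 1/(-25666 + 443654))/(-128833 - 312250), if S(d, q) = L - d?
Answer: -370337369/184367401004 ≈ -0.0020087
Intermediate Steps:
S(d, q) = 214 - d
(S(-672, s(√(4 - 6))) + 1/(-25666 + 443654))/(-128833 - 312250) = ((214 - 1*(-672)) + 1/(-25666 + 443654))/(-128833 - 312250) = ((214 + 672) + 1/417988)/(-441083) = (886 + 1/417988)*(-1/441083) = (370337369/417988)*(-1/441083) = -370337369/184367401004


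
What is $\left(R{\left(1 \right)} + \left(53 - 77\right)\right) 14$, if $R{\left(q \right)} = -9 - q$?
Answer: $-476$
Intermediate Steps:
$\left(R{\left(1 \right)} + \left(53 - 77\right)\right) 14 = \left(\left(-9 - 1\right) + \left(53 - 77\right)\right) 14 = \left(-10 - 24\right) 14 = \left(-34\right) 14 = -476$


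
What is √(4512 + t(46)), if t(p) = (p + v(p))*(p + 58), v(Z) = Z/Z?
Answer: 10*√94 ≈ 96.954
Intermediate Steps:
v(Z) = 1
t(p) = (1 + p)*(58 + p) (t(p) = (p + 1)*(p + 58) = (1 + p)*(58 + p))
√(4512 + t(46)) = √(4512 + (58 + 46² + 59*46)) = √(4512 + (58 + 2116 + 2714)) = √(4512 + 4888) = √9400 = 10*√94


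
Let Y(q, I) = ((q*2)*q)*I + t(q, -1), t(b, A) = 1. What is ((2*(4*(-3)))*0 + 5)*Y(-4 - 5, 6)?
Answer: 4865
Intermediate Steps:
Y(q, I) = 1 + 2*I*q**2 (Y(q, I) = ((q*2)*q)*I + 1 = ((2*q)*q)*I + 1 = (2*q**2)*I + 1 = 2*I*q**2 + 1 = 1 + 2*I*q**2)
((2*(4*(-3)))*0 + 5)*Y(-4 - 5, 6) = ((2*(4*(-3)))*0 + 5)*(1 + 2*6*(-4 - 5)**2) = ((2*(-12))*0 + 5)*(1 + 2*6*(-9)**2) = (-24*0 + 5)*(1 + 2*6*81) = (0 + 5)*(1 + 972) = 5*973 = 4865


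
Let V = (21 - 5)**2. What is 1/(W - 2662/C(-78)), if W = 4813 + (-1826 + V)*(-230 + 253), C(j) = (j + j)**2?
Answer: -12168/380823227 ≈ -3.1952e-5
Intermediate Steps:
V = 256 (V = 16**2 = 256)
C(j) = 4*j**2 (C(j) = (2*j)**2 = 4*j**2)
W = -31297 (W = 4813 + (-1826 + 256)*(-230 + 253) = 4813 - 1570*23 = 4813 - 36110 = -31297)
1/(W - 2662/C(-78)) = 1/(-31297 - 2662/(4*(-78)**2)) = 1/(-31297 - 2662/(4*6084)) = 1/(-31297 - 2662/24336) = 1/(-31297 - 2662*1/24336) = 1/(-31297 - 1331/12168) = 1/(-380823227/12168) = -12168/380823227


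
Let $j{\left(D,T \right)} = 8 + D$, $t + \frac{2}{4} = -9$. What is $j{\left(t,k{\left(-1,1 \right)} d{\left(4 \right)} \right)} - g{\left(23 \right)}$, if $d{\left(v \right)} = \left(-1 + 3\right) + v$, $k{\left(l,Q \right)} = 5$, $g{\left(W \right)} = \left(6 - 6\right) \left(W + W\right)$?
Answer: $- \frac{3}{2} \approx -1.5$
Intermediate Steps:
$g{\left(W \right)} = 0$ ($g{\left(W \right)} = 0 \cdot 2 W = 0$)
$t = - \frac{19}{2}$ ($t = - \frac{1}{2} - 9 = - \frac{19}{2} \approx -9.5$)
$d{\left(v \right)} = 2 + v$
$j{\left(t,k{\left(-1,1 \right)} d{\left(4 \right)} \right)} - g{\left(23 \right)} = \left(8 - \frac{19}{2}\right) - 0 = - \frac{3}{2} + 0 = - \frac{3}{2}$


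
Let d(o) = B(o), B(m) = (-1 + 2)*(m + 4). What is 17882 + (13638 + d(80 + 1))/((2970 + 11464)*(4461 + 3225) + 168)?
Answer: 1983827162467/110939892 ≈ 17882.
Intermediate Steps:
B(m) = 4 + m (B(m) = 1*(4 + m) = 4 + m)
d(o) = 4 + o
17882 + (13638 + d(80 + 1))/((2970 + 11464)*(4461 + 3225) + 168) = 17882 + (13638 + (4 + (80 + 1)))/((2970 + 11464)*(4461 + 3225) + 168) = 17882 + (13638 + (4 + 81))/(14434*7686 + 168) = 17882 + (13638 + 85)/(110939724 + 168) = 17882 + 13723/110939892 = 1983827162467/110939892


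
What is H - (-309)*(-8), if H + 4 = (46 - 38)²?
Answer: -2412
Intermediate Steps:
H = 60 (H = -4 + (46 - 38)² = -4 + 8² = -4 + 64 = 60)
H - (-309)*(-8) = 60 - (-309)*(-8) = 60 - 1*2472 = 60 - 2472 = -2412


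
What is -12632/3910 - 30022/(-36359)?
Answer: -170950434/71081845 ≈ -2.4050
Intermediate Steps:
-12632/3910 - 30022/(-36359) = -12632*1/3910 - 30022*(-1/36359) = -6316/1955 + 30022/36359 = -170950434/71081845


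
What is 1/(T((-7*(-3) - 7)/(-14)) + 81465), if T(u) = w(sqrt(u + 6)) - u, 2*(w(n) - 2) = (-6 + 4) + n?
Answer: 325868/26547488351 - 2*sqrt(5)/26547488351 ≈ 1.2275e-5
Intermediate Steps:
w(n) = 1 + n/2 (w(n) = 2 + ((-6 + 4) + n)/2 = 2 + (-2 + n)/2 = 2 + (-1 + n/2) = 1 + n/2)
T(u) = 1 + sqrt(6 + u)/2 - u (T(u) = (1 + sqrt(u + 6)/2) - u = (1 + sqrt(6 + u)/2) - u = 1 + sqrt(6 + u)/2 - u)
1/(T((-7*(-3) - 7)/(-14)) + 81465) = 1/((1 + sqrt(6 + (-7*(-3) - 7)/(-14))/2 - (-7*(-3) - 7)/(-14)) + 81465) = 1/((1 + sqrt(6 + (21 - 7)*(-1/14))/2 - (21 - 7)*(-1)/14) + 81465) = 1/((1 + sqrt(6 + 14*(-1/14))/2 - 14*(-1)/14) + 81465) = 1/((1 + sqrt(6 - 1)/2 - 1*(-1)) + 81465) = 1/((1 + sqrt(5)/2 + 1) + 81465) = 1/((2 + sqrt(5)/2) + 81465) = 1/(81467 + sqrt(5)/2)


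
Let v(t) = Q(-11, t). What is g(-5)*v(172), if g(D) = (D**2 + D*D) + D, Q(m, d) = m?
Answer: -495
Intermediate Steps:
v(t) = -11
g(D) = D + 2*D**2 (g(D) = (D**2 + D**2) + D = 2*D**2 + D = D + 2*D**2)
g(-5)*v(172) = -5*(1 + 2*(-5))*(-11) = -5*(1 - 10)*(-11) = -5*(-9)*(-11) = 45*(-11) = -495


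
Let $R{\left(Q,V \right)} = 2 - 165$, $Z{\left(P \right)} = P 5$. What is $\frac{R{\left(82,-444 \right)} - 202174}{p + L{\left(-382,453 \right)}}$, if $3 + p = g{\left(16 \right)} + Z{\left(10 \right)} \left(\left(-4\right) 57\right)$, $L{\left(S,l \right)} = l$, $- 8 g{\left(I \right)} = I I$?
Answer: $\frac{202337}{10982} \approx 18.424$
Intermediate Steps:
$g{\left(I \right)} = - \frac{I^{2}}{8}$ ($g{\left(I \right)} = - \frac{I I}{8} = - \frac{I^{2}}{8}$)
$Z{\left(P \right)} = 5 P$
$p = -11435$ ($p = -3 + \left(- \frac{16^{2}}{8} + 5 \cdot 10 \left(\left(-4\right) 57\right)\right) = -3 + \left(\left(- \frac{1}{8}\right) 256 + 50 \left(-228\right)\right) = -3 - 11432 = -11435$)
$R{\left(Q,V \right)} = -163$
$\frac{R{\left(82,-444 \right)} - 202174}{p + L{\left(-382,453 \right)}} = \frac{-163 - 202174}{-11435 + 453} = - \frac{202337}{-10982} = \left(-202337\right) \left(- \frac{1}{10982}\right) = \frac{202337}{10982}$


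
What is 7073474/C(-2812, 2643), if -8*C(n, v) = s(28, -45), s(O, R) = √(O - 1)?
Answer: -56587792*√3/9 ≈ -1.0890e+7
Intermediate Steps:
s(O, R) = √(-1 + O)
C(n, v) = -3*√3/8 (C(n, v) = -√(-1 + 28)/8 = -3*√3/8)
7073474/C(-2812, 2643) = 7073474/((-3*√3/8)) = 7073474*(-8*√3/9) = -56587792*√3/9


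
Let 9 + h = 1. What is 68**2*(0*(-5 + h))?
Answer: 0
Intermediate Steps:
h = -8 (h = -9 + 1 = -8)
68**2*(0*(-5 + h)) = 68**2*(0*(-5 - 8)) = 4624*(0*(-13)) = 4624*0 = 0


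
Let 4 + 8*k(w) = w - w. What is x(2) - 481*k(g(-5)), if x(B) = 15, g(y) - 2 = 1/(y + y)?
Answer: 511/2 ≈ 255.50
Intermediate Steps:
g(y) = 2 + 1/(2*y) (g(y) = 2 + 1/(y + y) = 2 + 1/(2*y))
k(w) = -½ (k(w) = -½ + (w - w)/8 = -½ + (⅛)*0 = -½ + 0 = -½)
x(2) - 481*k(g(-5)) = 15 - 481*(-½) = 15 + 481/2 = 511/2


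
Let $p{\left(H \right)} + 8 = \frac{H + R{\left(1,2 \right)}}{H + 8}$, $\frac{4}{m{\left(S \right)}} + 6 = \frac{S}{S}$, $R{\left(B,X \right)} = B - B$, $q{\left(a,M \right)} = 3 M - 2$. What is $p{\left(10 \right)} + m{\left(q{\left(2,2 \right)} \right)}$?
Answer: $- \frac{371}{45} \approx -8.2444$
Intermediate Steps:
$q{\left(a,M \right)} = -2 + 3 M$
$R{\left(B,X \right)} = 0$
$m{\left(S \right)} = - \frac{4}{5}$ ($m{\left(S \right)} = \frac{4}{-6 + \frac{S}{S}} = \frac{4}{-6 + 1} = \frac{4}{-5} = 4 \left(- \frac{1}{5}\right) = - \frac{4}{5}$)
$p{\left(H \right)} = -8 + \frac{H}{8 + H}$ ($p{\left(H \right)} = -8 + \frac{H + 0}{H + 8} = -8 + \frac{H}{8 + H}$)
$p{\left(10 \right)} + m{\left(q{\left(2,2 \right)} \right)} = \frac{-64 - 70}{8 + 10} - \frac{4}{5} = \frac{-64 - 70}{18} - \frac{4}{5} = \frac{1}{18} \left(-134\right) - \frac{4}{5} = - \frac{67}{9} - \frac{4}{5} = - \frac{371}{45}$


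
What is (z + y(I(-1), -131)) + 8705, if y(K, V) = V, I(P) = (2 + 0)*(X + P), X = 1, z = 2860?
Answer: 11434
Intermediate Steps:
I(P) = 2 + 2*P (I(P) = (2 + 0)*(1 + P) = 2*(1 + P) = 2 + 2*P)
(z + y(I(-1), -131)) + 8705 = (2860 - 131) + 8705 = 2729 + 8705 = 11434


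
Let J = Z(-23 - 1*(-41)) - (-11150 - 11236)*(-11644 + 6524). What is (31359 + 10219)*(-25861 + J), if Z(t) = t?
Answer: -4766591853214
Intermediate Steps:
J = -114616302 (J = (-23 - 1*(-41)) - (-11150 - 11236)*(-11644 + 6524) = (-23 + 41) - (-22386)*(-5120) = 18 - 1*114616320 = 18 - 114616320 = -114616302)
(31359 + 10219)*(-25861 + J) = (31359 + 10219)*(-25861 - 114616302) = 41578*(-114642163) = -4766591853214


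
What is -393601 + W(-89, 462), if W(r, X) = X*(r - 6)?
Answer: -437491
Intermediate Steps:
W(r, X) = X*(-6 + r)
-393601 + W(-89, 462) = -393601 + 462*(-6 - 89) = -393601 + 462*(-95) = -393601 - 43890 = -437491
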